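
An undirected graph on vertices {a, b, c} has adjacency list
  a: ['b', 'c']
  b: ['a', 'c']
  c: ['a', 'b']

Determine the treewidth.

2

A width-2 tree decomposition is:
Bags: B1 = {a, b, c}
Tree: (single bag)
With just one bag of size 3, the width is 3 − 1 = 2, so tw(G) ≤ 2. For the lower bound, the 3 vertices {a, b, c} are pairwise adjacent, and any tree decomposition puts a clique entirely inside one bag — forcing width ≥ 2. Combining the bounds, tw(G) = 2.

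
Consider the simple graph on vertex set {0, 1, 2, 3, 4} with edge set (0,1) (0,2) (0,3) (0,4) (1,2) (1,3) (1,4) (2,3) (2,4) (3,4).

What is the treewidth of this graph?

A width-4 tree decomposition is:
Bags: B1 = {0, 1, 2, 3, 4}
Tree: (single bag)
A single bag containing all 5 vertices is trivially a valid decomposition of width 4. On the other hand G contains the 5-clique {0, 1, 2, 3, 4}. A clique must lie in a single bag of any decomposition, so no decomposition can have width below 4. Combining the bounds, tw(G) = 4.

4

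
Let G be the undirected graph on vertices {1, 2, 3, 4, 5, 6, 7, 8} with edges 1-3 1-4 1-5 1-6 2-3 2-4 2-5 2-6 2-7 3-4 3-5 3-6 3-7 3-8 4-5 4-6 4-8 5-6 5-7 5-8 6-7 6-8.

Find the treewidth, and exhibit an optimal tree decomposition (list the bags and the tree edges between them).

The largest bag has 5 vertices, giving width 4; this decomposition certifies tw(G) ≤ 4. For the lower bound, the 5 vertices {3, 4, 5, 6, 8} are pairwise adjacent, and any tree decomposition puts a clique entirely inside one bag — forcing width ≥ 4. Combining the bounds, tw(G) = 4.

Treewidth 4.
One optimal decomposition is:
Bags: B1 = {2, 3, 4, 5, 6}  B2 = {3, 4, 5, 6, 8}  B3 = {1, 3, 4, 5, 6}  B4 = {2, 3, 5, 6, 7}
Tree: B1–B2, B2–B3, B1–B4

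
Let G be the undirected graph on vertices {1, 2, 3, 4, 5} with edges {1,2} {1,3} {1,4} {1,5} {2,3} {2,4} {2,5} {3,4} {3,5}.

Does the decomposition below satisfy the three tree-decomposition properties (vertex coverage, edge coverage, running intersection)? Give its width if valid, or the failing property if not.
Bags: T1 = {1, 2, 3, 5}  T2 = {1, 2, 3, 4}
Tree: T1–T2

Yes; width 3.

Every vertex of G appears in some bag (union = {1, 2, 3, 4, 5}); every edge is covered by a bag; and for each vertex v the set of bags containing v is connected in the bag tree. The decomposition is therefore valid. The largest bag has 4 vertices, so the width is 3.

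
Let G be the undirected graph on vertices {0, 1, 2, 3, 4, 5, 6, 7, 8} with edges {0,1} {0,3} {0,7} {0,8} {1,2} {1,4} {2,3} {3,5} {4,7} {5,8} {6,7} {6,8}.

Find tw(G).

3

A width-3 tree decomposition is:
Bags: B1 = {1, 2, 3, 5}  B2 = {0, 1, 3, 5}  B3 = {0, 1, 5, 8}  B4 = {0, 1, 4, 8}  B5 = {0, 4, 7, 8}  B6 = {4, 6, 7, 8}
Tree: B1–B2, B2–B3, B3–B4, B4–B5, B5–B6
Each bag holds 4 vertices, so the decomposition has width 3, which upper-bounds the treewidth. For the lower bound: the 4 vertex sets {2,3,5}, {1}, {0}, {4,6,7,8} are disjoint, each induces a connected subgraph, and every pair is joined by at least one edge of G. Contracting each set to a single vertex therefore yields K_{4} as a minor, and since treewidth is minor-monotone, tw(G) ≥ tw(K_{4}) = 3. Combining the bounds, tw(G) = 3.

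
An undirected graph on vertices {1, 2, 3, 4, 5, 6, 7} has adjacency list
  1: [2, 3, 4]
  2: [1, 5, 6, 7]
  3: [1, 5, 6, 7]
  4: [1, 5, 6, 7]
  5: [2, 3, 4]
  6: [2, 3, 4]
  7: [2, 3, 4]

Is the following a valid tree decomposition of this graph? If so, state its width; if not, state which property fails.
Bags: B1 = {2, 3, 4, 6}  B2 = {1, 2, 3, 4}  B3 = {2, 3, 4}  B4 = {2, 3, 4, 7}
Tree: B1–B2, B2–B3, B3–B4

A tree decomposition must satisfy three properties: every vertex lies in some bag; for every edge, both endpoints lie together in some bag; and for every vertex, the bags containing it form a connected subtree. Here vertex 5 appears in no bag, so the decomposition is invalid.

No — vertex 5 appears in no bag.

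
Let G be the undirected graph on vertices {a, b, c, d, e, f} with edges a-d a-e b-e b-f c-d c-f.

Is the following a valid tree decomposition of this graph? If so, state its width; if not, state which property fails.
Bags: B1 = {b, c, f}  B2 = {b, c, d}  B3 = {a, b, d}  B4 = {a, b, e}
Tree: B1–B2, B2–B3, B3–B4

Vertex coverage: the bags together contain {a, b, c, d, e, f}, the full vertex set. Edge coverage: each edge of G has both endpoints in at least one bag. Running intersection: for every vertex, the bags containing it form a connected subtree. All three properties hold, so this is a valid tree decomposition of width max|bag| − 1 = 2, and hence tw(G) ≤ 2.

Yes; width 2.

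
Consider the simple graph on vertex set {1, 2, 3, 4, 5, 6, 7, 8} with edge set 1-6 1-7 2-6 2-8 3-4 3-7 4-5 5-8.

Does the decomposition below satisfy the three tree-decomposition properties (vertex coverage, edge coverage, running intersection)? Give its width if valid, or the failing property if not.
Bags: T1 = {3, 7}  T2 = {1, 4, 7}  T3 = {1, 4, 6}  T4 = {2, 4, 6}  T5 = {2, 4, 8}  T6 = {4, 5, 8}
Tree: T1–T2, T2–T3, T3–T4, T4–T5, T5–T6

No — edge (4,3) lies in no bag.

A tree decomposition must satisfy three properties: every vertex lies in some bag; for every edge, both endpoints lie together in some bag; and for every vertex, the bags containing it form a connected subtree. Here edge (4,3) lies in no bag, so the decomposition is invalid.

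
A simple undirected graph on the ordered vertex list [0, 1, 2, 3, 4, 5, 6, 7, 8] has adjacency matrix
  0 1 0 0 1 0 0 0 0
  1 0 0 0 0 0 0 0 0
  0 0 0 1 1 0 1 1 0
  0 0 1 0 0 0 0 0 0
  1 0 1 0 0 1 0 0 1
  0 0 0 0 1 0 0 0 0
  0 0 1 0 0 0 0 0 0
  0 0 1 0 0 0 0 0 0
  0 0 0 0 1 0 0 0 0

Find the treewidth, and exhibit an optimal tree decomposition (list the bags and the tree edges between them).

Each bag holds 2 vertices, so the decomposition has width 1, which upper-bounds the treewidth. Any graph with an edge has treewidth ≥ 1, and G has the edge 0–4. The upper and lower bounds meet at 1, so that is the treewidth.

Treewidth 1.
Bags: B1 = {0, 4}  B2 = {2, 4}  B3 = {4, 5}  B4 = {0, 1}  B5 = {2, 7}  B6 = {2, 3}  B7 = {2, 6}  B8 = {4, 8}
Tree: B1–B2, B2–B3, B1–B4, B2–B5, B5–B6, B5–B7, B1–B8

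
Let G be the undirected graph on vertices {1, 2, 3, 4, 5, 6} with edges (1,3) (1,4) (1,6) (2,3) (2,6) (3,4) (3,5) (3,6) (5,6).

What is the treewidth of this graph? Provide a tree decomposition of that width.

Treewidth 2.
One optimal decomposition is:
Bags: B1 = {2, 3, 6}  B2 = {1, 3, 6}  B3 = {3, 5, 6}  B4 = {1, 3, 4}
Tree: B1–B2, B1–B3, B2–B4

The largest bag has 3 vertices, giving width 2; this decomposition certifies tw(G) ≤ 2. On the other hand G contains the 3-clique {1, 3, 4}. A clique must lie in a single bag of any decomposition, so no decomposition can have width below 2. The upper and lower bounds meet at 2, so that is the treewidth.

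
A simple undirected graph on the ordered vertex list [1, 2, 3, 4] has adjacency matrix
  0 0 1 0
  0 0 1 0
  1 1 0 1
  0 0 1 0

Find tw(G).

A width-1 tree decomposition is:
Bags: B1 = {1, 3}  B2 = {2, 3}  B3 = {3, 4}
Tree: B1–B2, B2–B3
The largest bag has 2 vertices, giving width 1; this decomposition certifies tw(G) ≤ 1. Since G has at least one edge (e.g. 3–1), it is not an edgeless graph, so tw(G) ≥ 1. Hence tw(G) = 1 exactly.

1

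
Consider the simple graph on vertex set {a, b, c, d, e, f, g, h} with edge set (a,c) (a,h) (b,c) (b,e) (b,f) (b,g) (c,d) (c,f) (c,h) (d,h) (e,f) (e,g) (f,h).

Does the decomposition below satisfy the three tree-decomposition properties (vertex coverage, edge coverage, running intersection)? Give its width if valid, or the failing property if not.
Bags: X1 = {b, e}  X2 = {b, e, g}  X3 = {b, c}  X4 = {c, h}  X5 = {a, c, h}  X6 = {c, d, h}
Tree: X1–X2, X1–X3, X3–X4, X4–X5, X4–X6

No — vertex f appears in no bag.

A tree decomposition must satisfy three properties: every vertex lies in some bag; for every edge, both endpoints lie together in some bag; and for every vertex, the bags containing it form a connected subtree. Here vertex f appears in no bag, so the decomposition is invalid.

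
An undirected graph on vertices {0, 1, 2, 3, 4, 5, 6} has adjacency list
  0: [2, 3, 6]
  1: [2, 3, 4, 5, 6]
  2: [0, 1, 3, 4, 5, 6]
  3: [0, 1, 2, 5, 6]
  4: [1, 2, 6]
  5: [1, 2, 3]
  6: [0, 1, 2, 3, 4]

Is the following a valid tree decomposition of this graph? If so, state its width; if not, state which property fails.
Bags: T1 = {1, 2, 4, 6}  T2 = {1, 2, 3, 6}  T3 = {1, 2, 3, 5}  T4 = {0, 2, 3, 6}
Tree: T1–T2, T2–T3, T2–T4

Checking the three conditions: (i) the bags cover all of {0, 1, 2, 3, 4, 5, 6}; (ii) for each edge, some bag contains both endpoints; (iii) the bags containing any fixed vertex form a subtree. All hold, so the decomposition is valid with width 4 − 1 = 3.

Yes; width 3.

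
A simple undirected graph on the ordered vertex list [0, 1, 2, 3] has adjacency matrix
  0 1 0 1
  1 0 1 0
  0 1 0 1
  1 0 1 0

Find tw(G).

A width-2 tree decomposition is:
Bags: B1 = {0, 1, 2}  B2 = {0, 2, 3}
Tree: B1–B2
Every bag has size at most 3, so the width is 3 − 1 = 2 and tw(G) ≤ 2. The edges 0–1–2–3–0 form a cycle, so G is not a tree and its treewidth is at least 2. Therefore the treewidth is 2.

2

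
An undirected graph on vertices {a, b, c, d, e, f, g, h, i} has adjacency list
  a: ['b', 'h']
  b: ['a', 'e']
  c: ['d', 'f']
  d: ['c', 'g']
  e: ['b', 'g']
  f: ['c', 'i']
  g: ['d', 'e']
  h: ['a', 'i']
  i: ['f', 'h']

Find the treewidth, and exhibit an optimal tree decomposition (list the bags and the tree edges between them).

Treewidth 2.
Bags: B1 = {a, b, h}  B2 = {b, e, h}  B3 = {e, g, h}  B4 = {d, g, h}  B5 = {c, d, h}  B6 = {c, f, h}  B7 = {f, h, i}
Tree: B1–B2, B2–B3, B3–B4, B4–B5, B5–B6, B6–B7

Every bag has size at most 3, so the width is 3 − 1 = 2 and tw(G) ≤ 2. Since h–a–b–e–g–d–c–f–i–h is a cycle in G, G is not acyclic. Forests are exactly the graphs of treewidth ≤ 1, so tw(G) ≥ 2. The upper and lower bounds meet at 2, so that is the treewidth.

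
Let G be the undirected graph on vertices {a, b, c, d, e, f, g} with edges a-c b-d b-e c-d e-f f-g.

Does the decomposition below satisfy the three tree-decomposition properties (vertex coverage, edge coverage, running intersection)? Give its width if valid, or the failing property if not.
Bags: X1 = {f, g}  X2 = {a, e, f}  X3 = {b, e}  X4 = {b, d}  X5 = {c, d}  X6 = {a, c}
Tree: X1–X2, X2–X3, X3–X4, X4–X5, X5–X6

A tree decomposition must satisfy three properties: every vertex lies in some bag; for every edge, both endpoints lie together in some bag; and for every vertex, the bags containing it form a connected subtree. Here bags containing vertex a are not connected in the tree, so the decomposition is invalid.

No — bags containing vertex a are not connected in the tree.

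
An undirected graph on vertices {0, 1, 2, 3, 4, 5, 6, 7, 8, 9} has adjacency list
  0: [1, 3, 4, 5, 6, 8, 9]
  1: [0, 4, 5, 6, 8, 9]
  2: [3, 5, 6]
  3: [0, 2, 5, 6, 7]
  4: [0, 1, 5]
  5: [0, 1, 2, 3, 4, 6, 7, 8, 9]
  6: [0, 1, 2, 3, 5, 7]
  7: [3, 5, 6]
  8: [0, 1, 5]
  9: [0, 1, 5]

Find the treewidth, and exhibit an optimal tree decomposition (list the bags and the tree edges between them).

Treewidth 3.
Bags: B1 = {0, 1, 5, 9}  B2 = {0, 1, 5, 6}  B3 = {0, 3, 5, 6}  B4 = {0, 1, 4, 5}  B5 = {3, 5, 6, 7}  B6 = {0, 1, 5, 8}  B7 = {2, 3, 5, 6}
Tree: B1–B2, B2–B3, B1–B4, B3–B5, B2–B6, B3–B7

Each bag holds 4 vertices, so the decomposition has width 3, which upper-bounds the treewidth. Conversely, {0, 1, 5, 8} is a clique of size 4, and the vertices of any clique must share a bag in every tree decomposition; so some bag has ≥ 4 vertices and tw(G) ≥ 3. The upper and lower bounds meet at 3, so that is the treewidth.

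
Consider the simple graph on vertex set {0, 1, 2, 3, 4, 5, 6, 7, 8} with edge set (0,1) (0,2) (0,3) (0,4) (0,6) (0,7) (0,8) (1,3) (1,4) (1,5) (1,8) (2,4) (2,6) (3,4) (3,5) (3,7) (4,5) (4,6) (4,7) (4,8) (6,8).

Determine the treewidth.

3

A width-3 tree decomposition is:
Bags: B1 = {0, 4, 6, 8}  B2 = {0, 1, 4, 8}  B3 = {0, 1, 3, 4}  B4 = {0, 3, 4, 7}  B5 = {0, 2, 4, 6}  B6 = {1, 3, 4, 5}
Tree: B1–B2, B2–B3, B3–B4, B1–B5, B3–B6
The largest bag has 4 vertices, giving width 3; this decomposition certifies tw(G) ≤ 3. On the other hand G contains the 4-clique {0, 1, 4, 8}. A clique must lie in a single bag of any decomposition, so no decomposition can have width below 3. Hence tw(G) = 3 exactly.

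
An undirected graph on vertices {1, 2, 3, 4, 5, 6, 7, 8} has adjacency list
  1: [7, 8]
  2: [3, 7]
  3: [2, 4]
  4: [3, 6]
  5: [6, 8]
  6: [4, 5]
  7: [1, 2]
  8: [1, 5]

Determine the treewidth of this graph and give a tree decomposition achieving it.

Each bag holds 3 vertices, so the decomposition has width 2, which upper-bounds the treewidth. Since 4–3–2–7–1–8–5–6–4 is a cycle in G, G is not acyclic. Forests are exactly the graphs of treewidth ≤ 1, so tw(G) ≥ 2. The upper and lower bounds meet at 2, so that is the treewidth.

Treewidth 2.
Bags: B1 = {2, 3, 4}  B2 = {2, 4, 7}  B3 = {1, 4, 7}  B4 = {1, 4, 8}  B5 = {4, 5, 8}  B6 = {4, 5, 6}
Tree: B1–B2, B2–B3, B3–B4, B4–B5, B5–B6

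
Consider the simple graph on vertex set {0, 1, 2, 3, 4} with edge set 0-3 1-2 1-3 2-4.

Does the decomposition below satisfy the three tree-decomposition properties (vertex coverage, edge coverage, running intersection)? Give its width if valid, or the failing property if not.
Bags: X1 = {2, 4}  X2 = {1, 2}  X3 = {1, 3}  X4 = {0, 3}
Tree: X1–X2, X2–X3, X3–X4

Checking the three conditions: (i) the bags cover all of {0, 1, 2, 3, 4}; (ii) for each edge, some bag contains both endpoints; (iii) the bags containing any fixed vertex form a subtree. All hold, so the decomposition is valid with width 2 − 1 = 1.

Yes; width 1.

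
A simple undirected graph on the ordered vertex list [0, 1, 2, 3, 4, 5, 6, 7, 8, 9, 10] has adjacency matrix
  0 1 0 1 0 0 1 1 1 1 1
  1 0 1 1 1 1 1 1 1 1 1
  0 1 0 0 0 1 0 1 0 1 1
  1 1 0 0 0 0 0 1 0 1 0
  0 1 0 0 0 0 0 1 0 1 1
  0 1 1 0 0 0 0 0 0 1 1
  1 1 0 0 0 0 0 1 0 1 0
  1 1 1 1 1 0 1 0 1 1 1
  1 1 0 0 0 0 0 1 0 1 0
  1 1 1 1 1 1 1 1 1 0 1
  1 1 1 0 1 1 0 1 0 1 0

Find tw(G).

4

A width-4 tree decomposition is:
Bags: B1 = {1, 2, 7, 9, 10}  B2 = {0, 1, 7, 9, 10}  B3 = {0, 1, 6, 7, 9}  B4 = {0, 1, 7, 8, 9}  B5 = {1, 4, 7, 9, 10}  B6 = {0, 1, 3, 7, 9}  B7 = {1, 2, 5, 9, 10}
Tree: B1–B2, B2–B3, B3–B4, B2–B5, B3–B6, B1–B7
Each bag holds 5 vertices, so the decomposition has width 4, which upper-bounds the treewidth. On the other hand G contains the 5-clique {1, 2, 5, 9, 10}. A clique must lie in a single bag of any decomposition, so no decomposition can have width below 4. Combining the bounds, tw(G) = 4.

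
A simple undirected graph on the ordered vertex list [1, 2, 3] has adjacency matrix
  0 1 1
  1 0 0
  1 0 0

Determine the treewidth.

1

A width-1 tree decomposition is:
Bags: B1 = {1, 3}  B2 = {1, 2}
Tree: B1–B2
The largest bag has 2 vertices, giving width 1; this decomposition certifies tw(G) ≤ 1. G has an edge, so its treewidth is at least 1. The upper and lower bounds meet at 1, so that is the treewidth.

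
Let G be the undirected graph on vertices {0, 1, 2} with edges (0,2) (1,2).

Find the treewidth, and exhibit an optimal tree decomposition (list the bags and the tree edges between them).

Treewidth 1.
One such decomposition:
Bags: B1 = {0, 2}  B2 = {1, 2}
Tree: B1–B2

Each bag holds 2 vertices, so the decomposition has width 1, which upper-bounds the treewidth. G has an edge, so its treewidth is at least 1. The upper and lower bounds meet at 1, so that is the treewidth.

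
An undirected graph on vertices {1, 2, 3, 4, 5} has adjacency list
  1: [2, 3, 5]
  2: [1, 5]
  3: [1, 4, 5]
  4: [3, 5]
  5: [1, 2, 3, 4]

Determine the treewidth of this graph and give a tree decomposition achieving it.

Each bag holds 3 vertices, so the decomposition has width 2, which upper-bounds the treewidth. For the lower bound, the 3 vertices {1, 2, 5} are pairwise adjacent, and any tree decomposition puts a clique entirely inside one bag — forcing width ≥ 2. The upper and lower bounds meet at 2, so that is the treewidth.

Treewidth 2.
One such decomposition:
Bags: B1 = {3, 4, 5}  B2 = {1, 3, 5}  B3 = {1, 2, 5}
Tree: B1–B2, B2–B3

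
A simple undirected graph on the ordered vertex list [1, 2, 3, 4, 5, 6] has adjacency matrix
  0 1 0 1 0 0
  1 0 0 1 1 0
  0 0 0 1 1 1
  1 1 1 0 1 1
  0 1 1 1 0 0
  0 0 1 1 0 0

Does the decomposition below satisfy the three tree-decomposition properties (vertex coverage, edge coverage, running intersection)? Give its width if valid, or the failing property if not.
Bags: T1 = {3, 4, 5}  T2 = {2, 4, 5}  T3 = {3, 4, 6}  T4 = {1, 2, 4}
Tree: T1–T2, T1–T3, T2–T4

Checking the three conditions: (i) the bags cover all of {1, 2, 3, 4, 5, 6}; (ii) for each edge, some bag contains both endpoints; (iii) the bags containing any fixed vertex form a subtree. All hold, so the decomposition is valid with width 3 − 1 = 2.

Yes; width 2.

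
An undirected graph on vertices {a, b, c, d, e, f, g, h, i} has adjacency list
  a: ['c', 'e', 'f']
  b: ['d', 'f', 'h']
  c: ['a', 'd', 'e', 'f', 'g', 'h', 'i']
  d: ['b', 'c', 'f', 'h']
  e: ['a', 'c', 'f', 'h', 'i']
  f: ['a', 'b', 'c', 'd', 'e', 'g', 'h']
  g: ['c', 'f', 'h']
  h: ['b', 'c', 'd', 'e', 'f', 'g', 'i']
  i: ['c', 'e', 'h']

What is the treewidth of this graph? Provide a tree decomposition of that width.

Treewidth 3.
One such decomposition:
Bags: B1 = {c, f, g, h}  B2 = {c, e, f, h}  B3 = {c, d, f, h}  B4 = {c, e, h, i}  B5 = {b, d, f, h}  B6 = {a, c, e, f}
Tree: B1–B2, B1–B3, B2–B4, B3–B5, B2–B6

The largest bag has 4 vertices, giving width 3; this decomposition certifies tw(G) ≤ 3. Conversely, {c, d, f, h} is a clique of size 4, and the vertices of any clique must share a bag in every tree decomposition; so some bag has ≥ 4 vertices and tw(G) ≥ 3. Hence tw(G) = 3 exactly.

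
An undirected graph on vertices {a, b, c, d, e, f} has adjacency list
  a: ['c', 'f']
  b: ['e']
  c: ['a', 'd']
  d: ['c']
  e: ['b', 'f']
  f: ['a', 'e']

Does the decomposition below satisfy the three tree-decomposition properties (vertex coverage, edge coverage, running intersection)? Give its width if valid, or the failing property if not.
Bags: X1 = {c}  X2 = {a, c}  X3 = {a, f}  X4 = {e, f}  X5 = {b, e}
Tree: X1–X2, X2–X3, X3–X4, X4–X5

A tree decomposition must satisfy three properties: every vertex lies in some bag; for every edge, both endpoints lie together in some bag; and for every vertex, the bags containing it form a connected subtree. Here vertex d appears in no bag, so the decomposition is invalid.

No — vertex d appears in no bag.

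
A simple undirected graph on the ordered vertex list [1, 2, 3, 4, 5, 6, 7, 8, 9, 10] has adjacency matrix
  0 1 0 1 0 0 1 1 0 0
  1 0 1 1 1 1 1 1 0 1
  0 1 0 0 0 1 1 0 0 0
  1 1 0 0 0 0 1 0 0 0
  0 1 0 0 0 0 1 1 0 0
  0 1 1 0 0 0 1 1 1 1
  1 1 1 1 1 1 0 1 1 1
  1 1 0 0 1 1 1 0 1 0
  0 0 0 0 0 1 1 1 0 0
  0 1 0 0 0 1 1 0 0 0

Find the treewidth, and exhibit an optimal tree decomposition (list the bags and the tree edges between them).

Treewidth 3.
One such decomposition:
Bags: B1 = {2, 3, 6, 7}  B2 = {2, 6, 7, 8}  B3 = {2, 5, 7, 8}  B4 = {1, 2, 7, 8}  B5 = {2, 6, 7, 10}  B6 = {6, 7, 8, 9}  B7 = {1, 2, 4, 7}
Tree: B1–B2, B2–B3, B2–B4, B2–B5, B2–B6, B4–B7

The largest bag has 4 vertices, giving width 3; this decomposition certifies tw(G) ≤ 3. For the lower bound, the 4 vertices {6, 7, 8, 9} are pairwise adjacent, and any tree decomposition puts a clique entirely inside one bag — forcing width ≥ 3. Therefore the treewidth is 3.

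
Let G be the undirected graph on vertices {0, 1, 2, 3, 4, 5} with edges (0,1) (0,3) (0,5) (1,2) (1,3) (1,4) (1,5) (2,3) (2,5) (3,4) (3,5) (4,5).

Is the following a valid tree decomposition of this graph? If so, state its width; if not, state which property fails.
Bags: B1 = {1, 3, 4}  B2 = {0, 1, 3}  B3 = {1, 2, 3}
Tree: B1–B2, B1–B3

No — vertex 5 appears in no bag.

A tree decomposition must satisfy three properties: every vertex lies in some bag; for every edge, both endpoints lie together in some bag; and for every vertex, the bags containing it form a connected subtree. Here vertex 5 appears in no bag, so the decomposition is invalid.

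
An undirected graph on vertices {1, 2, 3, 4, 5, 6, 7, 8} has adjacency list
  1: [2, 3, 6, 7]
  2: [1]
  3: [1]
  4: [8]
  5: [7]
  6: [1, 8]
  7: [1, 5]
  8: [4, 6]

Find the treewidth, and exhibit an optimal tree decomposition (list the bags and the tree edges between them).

Treewidth 1.
Bags: B1 = {1, 6}  B2 = {1, 7}  B3 = {1, 3}  B4 = {5, 7}  B5 = {6, 8}  B6 = {4, 8}  B7 = {1, 2}
Tree: B1–B2, B1–B3, B2–B4, B1–B5, B5–B6, B3–B7

Every bag has size at most 2, so the width is 2 − 1 = 1 and tw(G) ≤ 1. G has an edge, so its treewidth is at least 1. Combining the bounds, tw(G) = 1.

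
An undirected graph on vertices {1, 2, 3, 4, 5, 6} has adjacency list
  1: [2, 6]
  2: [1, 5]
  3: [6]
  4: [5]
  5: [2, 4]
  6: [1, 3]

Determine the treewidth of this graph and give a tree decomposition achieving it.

Treewidth 1.
One optimal decomposition is:
Bags: B1 = {4, 5}  B2 = {2, 5}  B3 = {1, 2}  B4 = {1, 6}  B5 = {3, 6}
Tree: B1–B2, B2–B3, B3–B4, B4–B5

Each bag holds 2 vertices, so the decomposition has width 1, which upper-bounds the treewidth. Any graph with an edge has treewidth ≥ 1, and G has the edge 4–5. Combining the bounds, tw(G) = 1.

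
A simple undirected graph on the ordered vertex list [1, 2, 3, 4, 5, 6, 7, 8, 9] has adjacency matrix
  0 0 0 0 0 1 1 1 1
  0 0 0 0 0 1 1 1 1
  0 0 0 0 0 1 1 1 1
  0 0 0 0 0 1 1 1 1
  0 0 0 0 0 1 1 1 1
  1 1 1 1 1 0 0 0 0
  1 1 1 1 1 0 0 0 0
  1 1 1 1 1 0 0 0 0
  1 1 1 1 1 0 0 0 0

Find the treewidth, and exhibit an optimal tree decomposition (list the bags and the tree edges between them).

Treewidth 4.
One optimal decomposition is:
Bags: B1 = {1, 6, 7, 8, 9}  B2 = {5, 6, 7, 8, 9}  B3 = {2, 6, 7, 8, 9}  B4 = {4, 6, 7, 8, 9}  B5 = {3, 6, 7, 8, 9}
Tree: B1–B2, B2–B3, B3–B4, B4–B5

Each bag holds 5 vertices, so the decomposition has width 4, which upper-bounds the treewidth. For the lower bound: the 5 vertex sets {1,7}, {5,9}, {2,8}, {6}, {4} are disjoint, each induces a connected subgraph, and every pair is joined by at least one edge of G. Contracting each set to a single vertex therefore yields K_{5} as a minor, and since treewidth is minor-monotone, tw(G) ≥ tw(K_{5}) = 4. Hence tw(G) = 4 exactly.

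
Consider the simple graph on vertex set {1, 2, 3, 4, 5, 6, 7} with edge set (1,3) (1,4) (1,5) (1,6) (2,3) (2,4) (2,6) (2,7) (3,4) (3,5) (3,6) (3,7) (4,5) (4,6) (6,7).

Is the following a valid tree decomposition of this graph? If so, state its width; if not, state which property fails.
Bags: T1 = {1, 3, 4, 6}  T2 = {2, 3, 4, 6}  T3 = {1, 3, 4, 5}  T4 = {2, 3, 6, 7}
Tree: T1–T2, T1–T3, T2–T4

Yes; width 3.

Vertex coverage: the bags together contain {1, 2, 3, 4, 5, 6, 7}, the full vertex set. Edge coverage: each edge of G has both endpoints in at least one bag. Running intersection: for every vertex, the bags containing it form a connected subtree. All three properties hold, so this is a valid tree decomposition of width max|bag| − 1 = 3, and hence tw(G) ≤ 3.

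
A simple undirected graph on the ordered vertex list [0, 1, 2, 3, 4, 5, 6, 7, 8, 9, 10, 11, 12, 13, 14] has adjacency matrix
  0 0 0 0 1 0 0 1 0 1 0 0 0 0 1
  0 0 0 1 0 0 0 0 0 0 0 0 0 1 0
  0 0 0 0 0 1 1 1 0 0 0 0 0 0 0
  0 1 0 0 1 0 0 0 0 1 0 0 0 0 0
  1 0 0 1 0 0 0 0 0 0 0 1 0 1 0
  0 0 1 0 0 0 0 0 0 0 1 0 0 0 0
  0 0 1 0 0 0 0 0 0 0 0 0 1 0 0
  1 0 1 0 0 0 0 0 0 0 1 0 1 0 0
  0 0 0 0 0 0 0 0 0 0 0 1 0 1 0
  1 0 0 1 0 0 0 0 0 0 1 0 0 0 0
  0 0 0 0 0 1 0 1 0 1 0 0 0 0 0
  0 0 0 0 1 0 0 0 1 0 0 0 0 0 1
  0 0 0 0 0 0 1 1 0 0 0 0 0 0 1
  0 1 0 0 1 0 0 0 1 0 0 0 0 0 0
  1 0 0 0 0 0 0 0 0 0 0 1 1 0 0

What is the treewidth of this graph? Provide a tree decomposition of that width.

The largest bag has 4 vertices, giving width 3; this decomposition certifies tw(G) ≤ 3. For the lower bound: the 4 vertex sets {2,5,6}, {12}, {7}, {0,9,10,14} are disjoint, each induces a connected subgraph, and every pair is joined by at least one edge of G. Contracting each set to a single vertex therefore yields K_{4} as a minor, and since treewidth is minor-monotone, tw(G) ≥ tw(K_{4}) = 3. Combining the bounds, tw(G) = 3.

Treewidth 3.
One such decomposition:
Bags: B1 = {2, 5, 6, 12}  B2 = {2, 5, 7, 12}  B3 = {5, 7, 10, 12}  B4 = {7, 10, 12, 14}  B5 = {0, 7, 10, 14}  B6 = {0, 9, 10, 14}  B7 = {0, 9, 11, 14}  B8 = {0, 4, 9, 11}  B9 = {3, 4, 9, 11}  B10 = {3, 4, 8, 11}  B11 = {3, 4, 8, 13}  B12 = {1, 3, 8, 13}
Tree: B1–B2, B2–B3, B3–B4, B4–B5, B5–B6, B6–B7, B7–B8, B8–B9, B9–B10, B10–B11, B11–B12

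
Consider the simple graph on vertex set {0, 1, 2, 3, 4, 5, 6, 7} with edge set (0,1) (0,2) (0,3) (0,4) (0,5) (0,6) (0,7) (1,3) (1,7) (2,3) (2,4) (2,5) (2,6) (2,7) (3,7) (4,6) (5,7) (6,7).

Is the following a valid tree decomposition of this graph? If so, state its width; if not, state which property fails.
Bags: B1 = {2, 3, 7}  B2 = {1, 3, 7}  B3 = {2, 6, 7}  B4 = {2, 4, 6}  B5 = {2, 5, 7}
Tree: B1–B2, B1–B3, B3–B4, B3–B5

No — vertex 0 appears in no bag.

A tree decomposition must satisfy three properties: every vertex lies in some bag; for every edge, both endpoints lie together in some bag; and for every vertex, the bags containing it form a connected subtree. Here vertex 0 appears in no bag, so the decomposition is invalid.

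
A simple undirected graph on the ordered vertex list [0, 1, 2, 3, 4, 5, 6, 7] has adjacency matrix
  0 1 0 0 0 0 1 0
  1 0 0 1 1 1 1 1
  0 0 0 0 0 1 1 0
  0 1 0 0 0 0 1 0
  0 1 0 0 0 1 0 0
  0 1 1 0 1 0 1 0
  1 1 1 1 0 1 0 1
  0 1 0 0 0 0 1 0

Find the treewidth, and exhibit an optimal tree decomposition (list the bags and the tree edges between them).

Treewidth 2.
Bags: B1 = {1, 3, 6}  B2 = {0, 1, 6}  B3 = {1, 5, 6}  B4 = {1, 6, 7}  B5 = {2, 5, 6}  B6 = {1, 4, 5}
Tree: B1–B2, B2–B3, B3–B4, B3–B5, B3–B6

The largest bag has 3 vertices, giving width 2; this decomposition certifies tw(G) ≤ 2. Conversely, {1, 4, 5} is a clique of size 3, and the vertices of any clique must share a bag in every tree decomposition; so some bag has ≥ 3 vertices and tw(G) ≥ 2. Combining the bounds, tw(G) = 2.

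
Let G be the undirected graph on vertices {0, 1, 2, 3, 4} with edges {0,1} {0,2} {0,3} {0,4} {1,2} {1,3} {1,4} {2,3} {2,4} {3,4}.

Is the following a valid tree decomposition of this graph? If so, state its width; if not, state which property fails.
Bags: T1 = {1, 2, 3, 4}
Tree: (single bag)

No — vertex 0 appears in no bag.

A tree decomposition must satisfy three properties: every vertex lies in some bag; for every edge, both endpoints lie together in some bag; and for every vertex, the bags containing it form a connected subtree. Here vertex 0 appears in no bag, so the decomposition is invalid.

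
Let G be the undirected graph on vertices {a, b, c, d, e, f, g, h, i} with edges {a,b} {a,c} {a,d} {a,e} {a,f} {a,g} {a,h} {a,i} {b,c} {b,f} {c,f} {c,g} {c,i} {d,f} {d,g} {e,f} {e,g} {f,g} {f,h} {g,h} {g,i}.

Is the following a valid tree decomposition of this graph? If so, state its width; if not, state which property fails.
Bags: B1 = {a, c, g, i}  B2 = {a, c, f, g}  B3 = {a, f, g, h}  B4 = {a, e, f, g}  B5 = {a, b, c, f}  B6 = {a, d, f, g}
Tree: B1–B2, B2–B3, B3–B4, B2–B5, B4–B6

Vertex coverage: the bags together contain {a, b, c, d, e, f, g, h, i}, the full vertex set. Edge coverage: each edge of G has both endpoints in at least one bag. Running intersection: for every vertex, the bags containing it form a connected subtree. All three properties hold, so this is a valid tree decomposition of width max|bag| − 1 = 3, and hence tw(G) ≤ 3.

Yes; width 3.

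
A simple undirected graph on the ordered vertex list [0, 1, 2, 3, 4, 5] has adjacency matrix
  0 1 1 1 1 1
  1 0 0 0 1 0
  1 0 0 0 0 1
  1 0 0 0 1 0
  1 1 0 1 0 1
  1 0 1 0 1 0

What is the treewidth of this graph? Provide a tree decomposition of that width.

The largest bag has 3 vertices, giving width 2; this decomposition certifies tw(G) ≤ 2. Conversely, {0, 2, 5} is a clique of size 3, and the vertices of any clique must share a bag in every tree decomposition; so some bag has ≥ 3 vertices and tw(G) ≥ 2. Combining the bounds, tw(G) = 2.

Treewidth 2.
One such decomposition:
Bags: B1 = {0, 3, 4}  B2 = {0, 1, 4}  B3 = {0, 4, 5}  B4 = {0, 2, 5}
Tree: B1–B2, B2–B3, B3–B4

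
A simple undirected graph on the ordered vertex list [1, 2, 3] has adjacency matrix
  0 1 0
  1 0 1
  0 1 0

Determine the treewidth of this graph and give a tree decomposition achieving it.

Every bag has size at most 2, so the width is 2 − 1 = 1 and tw(G) ≤ 1. Any graph with an edge has treewidth ≥ 1, and G has the edge 3–2. Hence tw(G) = 1 exactly.

Treewidth 1.
Bags: B1 = {2, 3}  B2 = {1, 2}
Tree: B1–B2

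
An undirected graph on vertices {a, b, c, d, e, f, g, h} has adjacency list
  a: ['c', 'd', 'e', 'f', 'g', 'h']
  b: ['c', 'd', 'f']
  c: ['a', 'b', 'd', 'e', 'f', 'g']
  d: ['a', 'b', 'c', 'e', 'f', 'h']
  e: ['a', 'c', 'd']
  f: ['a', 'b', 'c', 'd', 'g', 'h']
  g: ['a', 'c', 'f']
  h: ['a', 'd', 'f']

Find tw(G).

3

A width-3 tree decomposition is:
Bags: B1 = {a, d, f, h}  B2 = {a, c, d, f}  B3 = {b, c, d, f}  B4 = {a, c, d, e}  B5 = {a, c, f, g}
Tree: B1–B2, B2–B3, B2–B4, B2–B5
Each bag holds 4 vertices, so the decomposition has width 3, which upper-bounds the treewidth. For the lower bound, the 4 vertices {a, c, d, e} are pairwise adjacent, and any tree decomposition puts a clique entirely inside one bag — forcing width ≥ 3. The upper and lower bounds meet at 3, so that is the treewidth.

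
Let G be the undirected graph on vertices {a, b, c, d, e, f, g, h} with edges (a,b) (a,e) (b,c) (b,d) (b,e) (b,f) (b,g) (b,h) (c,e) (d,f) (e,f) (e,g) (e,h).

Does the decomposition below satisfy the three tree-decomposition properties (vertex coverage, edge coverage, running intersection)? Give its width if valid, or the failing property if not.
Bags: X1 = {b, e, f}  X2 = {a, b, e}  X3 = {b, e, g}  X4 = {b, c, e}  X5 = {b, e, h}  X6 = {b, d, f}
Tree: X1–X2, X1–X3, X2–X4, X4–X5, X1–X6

Vertex coverage: the bags together contain {a, b, c, d, e, f, g, h}, the full vertex set. Edge coverage: each edge of G has both endpoints in at least one bag. Running intersection: for every vertex, the bags containing it form a connected subtree. All three properties hold, so this is a valid tree decomposition of width max|bag| − 1 = 2, and hence tw(G) ≤ 2.

Yes; width 2.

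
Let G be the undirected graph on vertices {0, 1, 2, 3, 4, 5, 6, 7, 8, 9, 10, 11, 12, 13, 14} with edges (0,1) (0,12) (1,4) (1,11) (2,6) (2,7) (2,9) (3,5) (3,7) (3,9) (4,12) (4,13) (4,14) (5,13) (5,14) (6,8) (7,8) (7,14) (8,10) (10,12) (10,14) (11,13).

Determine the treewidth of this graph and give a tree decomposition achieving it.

Each bag holds 4 vertices, so the decomposition has width 3, which upper-bounds the treewidth. For the lower bound: the 4 vertex sets {2,6,9}, {8}, {7}, {3,5,10,14} are disjoint, each induces a connected subgraph, and every pair is joined by at least one edge of G. Contracting each set to a single vertex therefore yields K_{4} as a minor, and since treewidth is minor-monotone, tw(G) ≥ tw(K_{4}) = 3. Therefore the treewidth is 3.

Treewidth 3.
One such decomposition:
Bags: B1 = {2, 6, 8, 9}  B2 = {2, 7, 8, 9}  B3 = {3, 7, 8, 9}  B4 = {3, 7, 8, 10}  B5 = {3, 7, 10, 14}  B6 = {3, 5, 10, 14}  B7 = {5, 10, 12, 14}  B8 = {4, 5, 12, 14}  B9 = {4, 5, 12, 13}  B10 = {0, 4, 12, 13}  B11 = {0, 1, 4, 13}  B12 = {0, 1, 11, 13}
Tree: B1–B2, B2–B3, B3–B4, B4–B5, B5–B6, B6–B7, B7–B8, B8–B9, B9–B10, B10–B11, B11–B12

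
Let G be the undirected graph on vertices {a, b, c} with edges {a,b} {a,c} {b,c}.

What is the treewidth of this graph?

A width-2 tree decomposition is:
Bags: B1 = {a, b, c}
Tree: (single bag)
A single bag containing all 3 vertices is trivially a valid decomposition of width 2. On the other hand G contains the 3-clique {a, b, c}. A clique must lie in a single bag of any decomposition, so no decomposition can have width below 2. Combining the bounds, tw(G) = 2.

2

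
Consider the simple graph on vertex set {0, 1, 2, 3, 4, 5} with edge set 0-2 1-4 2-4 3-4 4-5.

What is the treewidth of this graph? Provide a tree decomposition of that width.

Every bag has size at most 2, so the width is 2 − 1 = 1 and tw(G) ≤ 1. Any graph with an edge has treewidth ≥ 1, and G has the edge 2–4. Therefore the treewidth is 1.

Treewidth 1.
One such decomposition:
Bags: B1 = {2, 4}  B2 = {4, 5}  B3 = {1, 4}  B4 = {3, 4}  B5 = {0, 2}
Tree: B1–B2, B1–B3, B2–B4, B1–B5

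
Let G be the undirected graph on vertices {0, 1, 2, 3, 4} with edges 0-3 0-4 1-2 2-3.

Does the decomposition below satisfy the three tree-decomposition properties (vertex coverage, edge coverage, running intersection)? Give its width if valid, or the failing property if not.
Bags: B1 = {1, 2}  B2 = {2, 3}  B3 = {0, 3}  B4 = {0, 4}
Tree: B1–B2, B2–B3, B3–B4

Checking the three conditions: (i) the bags cover all of {0, 1, 2, 3, 4}; (ii) for each edge, some bag contains both endpoints; (iii) the bags containing any fixed vertex form a subtree. All hold, so the decomposition is valid with width 2 − 1 = 1.

Yes; width 1.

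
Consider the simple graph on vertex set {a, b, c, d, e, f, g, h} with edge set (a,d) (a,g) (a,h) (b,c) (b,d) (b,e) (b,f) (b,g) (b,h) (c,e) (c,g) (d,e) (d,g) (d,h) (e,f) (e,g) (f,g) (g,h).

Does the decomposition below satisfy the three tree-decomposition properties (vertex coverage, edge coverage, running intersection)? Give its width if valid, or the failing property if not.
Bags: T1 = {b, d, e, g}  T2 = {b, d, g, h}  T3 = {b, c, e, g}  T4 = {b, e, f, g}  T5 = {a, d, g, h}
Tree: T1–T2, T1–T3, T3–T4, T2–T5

Checking the three conditions: (i) the bags cover all of {a, b, c, d, e, f, g, h}; (ii) for each edge, some bag contains both endpoints; (iii) the bags containing any fixed vertex form a subtree. All hold, so the decomposition is valid with width 4 − 1 = 3.

Yes; width 3.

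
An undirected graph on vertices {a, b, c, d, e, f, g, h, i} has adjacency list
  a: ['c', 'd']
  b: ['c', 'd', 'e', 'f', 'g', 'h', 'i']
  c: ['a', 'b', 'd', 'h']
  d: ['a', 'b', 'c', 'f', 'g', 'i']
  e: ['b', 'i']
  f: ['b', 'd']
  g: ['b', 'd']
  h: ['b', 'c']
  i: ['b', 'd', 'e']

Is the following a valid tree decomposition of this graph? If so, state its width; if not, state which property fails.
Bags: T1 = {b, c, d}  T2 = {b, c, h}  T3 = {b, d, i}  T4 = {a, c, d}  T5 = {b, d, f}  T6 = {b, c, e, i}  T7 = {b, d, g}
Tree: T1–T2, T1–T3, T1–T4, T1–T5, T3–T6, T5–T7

A tree decomposition must satisfy three properties: every vertex lies in some bag; for every edge, both endpoints lie together in some bag; and for every vertex, the bags containing it form a connected subtree. Here bags containing vertex c are not connected in the tree, so the decomposition is invalid.

No — bags containing vertex c are not connected in the tree.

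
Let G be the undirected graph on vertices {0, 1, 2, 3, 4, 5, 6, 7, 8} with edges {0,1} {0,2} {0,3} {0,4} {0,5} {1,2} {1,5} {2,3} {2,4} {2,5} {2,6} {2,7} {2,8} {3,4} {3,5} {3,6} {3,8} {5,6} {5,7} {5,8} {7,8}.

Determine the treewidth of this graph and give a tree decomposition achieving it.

Treewidth 3.
Bags: B1 = {2, 3, 5, 8}  B2 = {0, 2, 3, 5}  B3 = {2, 5, 7, 8}  B4 = {0, 1, 2, 5}  B5 = {2, 3, 5, 6}  B6 = {0, 2, 3, 4}
Tree: B1–B2, B1–B3, B2–B4, B1–B5, B2–B6

Every bag has size at most 4, so the width is 4 − 1 = 3 and tw(G) ≤ 3. On the other hand G contains the 4-clique {0, 2, 3, 4}. A clique must lie in a single bag of any decomposition, so no decomposition can have width below 3. Hence tw(G) = 3 exactly.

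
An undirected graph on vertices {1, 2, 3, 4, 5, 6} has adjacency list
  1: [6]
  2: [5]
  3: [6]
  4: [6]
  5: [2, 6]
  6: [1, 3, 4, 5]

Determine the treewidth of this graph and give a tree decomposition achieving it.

Every bag has size at most 2, so the width is 2 − 1 = 1 and tw(G) ≤ 1. G has an edge, so its treewidth is at least 1. Combining the bounds, tw(G) = 1.

Treewidth 1.
Bags: B1 = {4, 6}  B2 = {3, 6}  B3 = {5, 6}  B4 = {1, 6}  B5 = {2, 5}
Tree: B1–B2, B1–B3, B1–B4, B3–B5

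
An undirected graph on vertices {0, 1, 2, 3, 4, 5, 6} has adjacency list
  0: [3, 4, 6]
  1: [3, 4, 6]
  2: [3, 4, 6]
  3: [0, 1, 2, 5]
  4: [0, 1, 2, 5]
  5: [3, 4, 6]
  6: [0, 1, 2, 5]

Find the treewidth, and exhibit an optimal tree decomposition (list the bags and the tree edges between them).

Every bag has size at most 4, so the width is 4 − 1 = 3 and tw(G) ≤ 3. For the lower bound: the 4 vertex sets {0,3}, {1,4}, {6}, {5} are disjoint, each induces a connected subgraph, and every pair is joined by at least one edge of G. Contracting each set to a single vertex therefore yields K_{4} as a minor, and since treewidth is minor-monotone, tw(G) ≥ tw(K_{4}) = 3. The upper and lower bounds meet at 3, so that is the treewidth.

Treewidth 3.
Bags: B1 = {0, 3, 4, 6}  B2 = {1, 3, 4, 6}  B3 = {3, 4, 5, 6}  B4 = {2, 3, 4, 6}
Tree: B1–B2, B2–B3, B3–B4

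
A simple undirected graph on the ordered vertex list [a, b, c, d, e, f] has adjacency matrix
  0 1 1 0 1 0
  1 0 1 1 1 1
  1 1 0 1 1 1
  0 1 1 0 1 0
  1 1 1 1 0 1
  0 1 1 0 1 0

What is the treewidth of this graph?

3

A width-3 tree decomposition is:
Bags: B1 = {b, c, e, f}  B2 = {a, b, c, e}  B3 = {b, c, d, e}
Tree: B1–B2, B1–B3
Every bag has size at most 4, so the width is 4 − 1 = 3 and tw(G) ≤ 3. On the other hand G contains the 4-clique {b, c, d, e}. A clique must lie in a single bag of any decomposition, so no decomposition can have width below 3. Therefore the treewidth is 3.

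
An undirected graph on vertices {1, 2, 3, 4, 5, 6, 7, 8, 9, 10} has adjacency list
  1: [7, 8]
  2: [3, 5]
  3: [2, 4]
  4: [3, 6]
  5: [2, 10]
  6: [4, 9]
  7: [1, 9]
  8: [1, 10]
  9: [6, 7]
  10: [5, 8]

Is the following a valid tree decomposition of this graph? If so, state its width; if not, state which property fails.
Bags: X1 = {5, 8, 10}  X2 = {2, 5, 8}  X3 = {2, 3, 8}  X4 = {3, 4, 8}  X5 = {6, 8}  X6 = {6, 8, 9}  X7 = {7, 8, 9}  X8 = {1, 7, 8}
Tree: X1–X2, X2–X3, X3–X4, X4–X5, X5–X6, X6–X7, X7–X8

No — edge (4,6) lies in no bag.

A tree decomposition must satisfy three properties: every vertex lies in some bag; for every edge, both endpoints lie together in some bag; and for every vertex, the bags containing it form a connected subtree. Here edge (4,6) lies in no bag, so the decomposition is invalid.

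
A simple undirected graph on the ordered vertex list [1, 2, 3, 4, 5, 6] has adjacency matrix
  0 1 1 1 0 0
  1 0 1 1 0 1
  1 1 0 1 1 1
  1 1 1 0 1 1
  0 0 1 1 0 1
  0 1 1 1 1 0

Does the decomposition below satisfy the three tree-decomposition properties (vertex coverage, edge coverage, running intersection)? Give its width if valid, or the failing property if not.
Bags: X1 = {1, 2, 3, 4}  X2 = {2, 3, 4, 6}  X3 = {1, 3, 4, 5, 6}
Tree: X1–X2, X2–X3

A tree decomposition must satisfy three properties: every vertex lies in some bag; for every edge, both endpoints lie together in some bag; and for every vertex, the bags containing it form a connected subtree. Here bags containing vertex 1 are not connected in the tree, so the decomposition is invalid.

No — bags containing vertex 1 are not connected in the tree.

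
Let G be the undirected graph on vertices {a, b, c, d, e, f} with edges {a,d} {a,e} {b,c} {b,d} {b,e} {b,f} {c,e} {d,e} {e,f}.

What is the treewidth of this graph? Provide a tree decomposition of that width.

Each bag holds 3 vertices, so the decomposition has width 2, which upper-bounds the treewidth. On the other hand G contains the 3-clique {a, d, e}. A clique must lie in a single bag of any decomposition, so no decomposition can have width below 2. Combining the bounds, tw(G) = 2.

Treewidth 2.
One optimal decomposition is:
Bags: B1 = {b, d, e}  B2 = {b, e, f}  B3 = {a, d, e}  B4 = {b, c, e}
Tree: B1–B2, B1–B3, B2–B4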